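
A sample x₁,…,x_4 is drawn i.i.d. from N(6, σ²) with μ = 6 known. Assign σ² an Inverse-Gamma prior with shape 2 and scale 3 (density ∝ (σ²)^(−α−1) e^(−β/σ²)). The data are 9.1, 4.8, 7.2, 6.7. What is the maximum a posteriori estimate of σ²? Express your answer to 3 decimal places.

σ̂²_MAP = 1.898

Sum of squared deviations about the known mean: SS = (9.1−6)² + (4.8−6)² + (7.2−6)² + (6.7−6)² = 12.98.
The Normal likelihood contributes (σ²)^(−n/2) exp(−SS/(2σ²)), so the posterior is Inverse-Gamma(α + n/2, β + SS/2) = Inverse-Gamma(4, 9.49).
The mode of Inverse-Gamma(a, b) is b/(a+1) = 9.49/5 ≈ 1.898.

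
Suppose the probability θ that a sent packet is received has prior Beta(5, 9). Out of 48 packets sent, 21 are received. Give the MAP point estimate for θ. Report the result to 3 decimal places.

θ̂_MAP = 0.417

Prior: Beta(5, 9).
Data: 21 successes in 48 trials. The binomial likelihood contributes θ^21(1−θ)^27, so the posterior is Beta(5+21, 9+27) = Beta(26, 36).
For Beta(a, b) with a, b > 1 the mode is (a−1)/(a+b−2) = 25/60 ≈ 0.417.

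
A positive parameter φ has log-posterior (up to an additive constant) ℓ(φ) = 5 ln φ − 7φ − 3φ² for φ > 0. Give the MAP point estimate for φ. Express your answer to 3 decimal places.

ℓ'(φ) = 5/φ − 7 − 6φ. Setting this to zero and multiplying by φ: 6φ² + 7φ − 5 = 0.
φ = (−7 + √(7² + 4·6·5)) / (2·6) = (−7 + √169) / 12 = (−7 + 13)/12 = 1/2.
ℓ''(φ) = −5/φ² − 6 < 0, confirming a maximum.

φ̂_MAP = 0.500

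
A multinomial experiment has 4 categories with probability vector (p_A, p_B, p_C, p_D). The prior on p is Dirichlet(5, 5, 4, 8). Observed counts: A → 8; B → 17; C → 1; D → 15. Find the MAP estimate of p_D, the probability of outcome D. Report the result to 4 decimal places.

The posterior is Dirichlet(αᵢ + nᵢ) = Dirichlet(13, 22, 5, 23).
For a Dirichlet(a₁,…,a_K) with all aᵢ > 1, the mode has j-th component (aⱼ − 1)/(Σaᵢ − K).
Here Σaᵢ = 63 and K = 4, so p_D = (23 − 1)/(63 − 4) = 22/59 ≈ 0.3729.

MAP estimate of p_D = 0.3729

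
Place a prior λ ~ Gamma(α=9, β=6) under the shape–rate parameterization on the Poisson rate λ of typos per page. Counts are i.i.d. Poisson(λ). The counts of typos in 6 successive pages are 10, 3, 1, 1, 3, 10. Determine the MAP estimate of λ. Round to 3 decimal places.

λ̂_MAP = 3.000

Σxᵢ = 10+3+1+1+3+10 = 28, with n = 6.
Posterior ∝ λ^8e^(−6λ) · λ^28e^(−6λ) = λ^36e^(−12λ), i.e. Gamma(shape=37, rate=12).
The mode of a Gamma(a, b) with a ≥ 1 (shape–rate) is (a−1)/b = 36/12 ≈ 3.000.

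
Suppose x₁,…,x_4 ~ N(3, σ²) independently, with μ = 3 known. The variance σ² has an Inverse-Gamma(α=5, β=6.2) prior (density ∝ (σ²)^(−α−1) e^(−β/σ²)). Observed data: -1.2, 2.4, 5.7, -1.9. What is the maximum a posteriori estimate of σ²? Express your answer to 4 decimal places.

σ̂²_MAP = 3.8563

Sum of squared deviations about the known mean: SS = (-1.2−3)² + (2.4−3)² + (5.7−3)² + (-1.9−3)² = 49.3.
The Normal likelihood contributes (σ²)^(−n/2) exp(−SS/(2σ²)), so the posterior is Inverse-Gamma(α + n/2, β + SS/2) = Inverse-Gamma(7, 30.85).
The mode of Inverse-Gamma(a, b) is b/(a+1) = 30.85/8 ≈ 3.8563.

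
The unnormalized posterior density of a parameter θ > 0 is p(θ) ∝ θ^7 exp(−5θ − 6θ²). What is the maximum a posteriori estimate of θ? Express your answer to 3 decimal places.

ℓ'(θ) = 7/θ − 5 − 12θ. Setting this to zero and multiplying by θ: 12θ² + 5θ − 7 = 0.
θ = (−5 + √(5² + 4·12·7)) / (2·12) = (−5 + √361) / 24 = (−5 + 19)/24 = 7/12.
ℓ''(θ) = −7/θ² − 12 < 0, confirming a maximum.

θ̂_MAP = 0.583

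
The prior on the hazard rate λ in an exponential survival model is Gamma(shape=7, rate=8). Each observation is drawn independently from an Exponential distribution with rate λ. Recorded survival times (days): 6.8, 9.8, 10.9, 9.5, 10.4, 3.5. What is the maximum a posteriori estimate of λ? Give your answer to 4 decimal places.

λ̂_MAP = 0.2037

The Exponential(rate=λ) likelihood is ∝ λ^n e^(−λΣtᵢ). Here n = 6 and Σtᵢ = 6.8 + 9.8 + 10.9 + 9.5 + 10.4 + 3.5 = 50.9.
Posterior ∝ λ^6e^(−8λ) · λ^6e^(−50.9λ) = λ^12e^(−58.9λ), i.e. Gamma(13, 58.9).
Mode = (a−1)/b = 12/58.9 ≈ 0.2037.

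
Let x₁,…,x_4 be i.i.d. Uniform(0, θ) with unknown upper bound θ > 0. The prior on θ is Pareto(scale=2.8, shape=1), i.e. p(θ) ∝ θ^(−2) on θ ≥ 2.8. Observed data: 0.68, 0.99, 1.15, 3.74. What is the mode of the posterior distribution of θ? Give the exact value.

θ̂_MAP = 3.74

The Uniform(0, θ) likelihood is θ^(−n) for θ ≥ max(xᵢ), zero otherwise. Here max(xᵢ) = 3.74.
Posterior ∝ θ^(−2) · θ^(−4) = θ^(−6) on θ ≥ max(2.8, 3.74) = 3.74.
This density is strictly decreasing in θ, so the posterior mode lies at the lower boundary of the support.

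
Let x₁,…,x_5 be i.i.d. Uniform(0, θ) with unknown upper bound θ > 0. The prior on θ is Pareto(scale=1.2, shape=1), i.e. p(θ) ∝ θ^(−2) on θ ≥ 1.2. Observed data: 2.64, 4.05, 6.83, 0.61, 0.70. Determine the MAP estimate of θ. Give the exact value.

θ̂_MAP = 6.83

The Uniform(0, θ) likelihood is θ^(−n) for θ ≥ max(xᵢ), zero otherwise. Here max(xᵢ) = 6.83.
Posterior ∝ θ^(−2) · θ^(−5) = θ^(−7) on θ ≥ max(1.2, 6.83) = 6.83.
This density is strictly decreasing in θ, so the posterior mode lies at the lower boundary of the support.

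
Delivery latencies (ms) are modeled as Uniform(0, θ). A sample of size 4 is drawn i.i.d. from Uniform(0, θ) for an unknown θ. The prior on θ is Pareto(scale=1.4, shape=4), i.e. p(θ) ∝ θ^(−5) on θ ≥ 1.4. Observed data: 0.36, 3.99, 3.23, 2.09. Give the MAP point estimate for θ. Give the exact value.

The Uniform(0, θ) likelihood is θ^(−n) for θ ≥ max(xᵢ), zero otherwise. Here max(xᵢ) = 3.99.
Posterior ∝ θ^(−5) · θ^(−4) = θ^(−9) on θ ≥ max(1.4, 3.99) = 3.99.
This density is strictly decreasing in θ, so the posterior mode lies at the lower boundary of the support.

θ̂_MAP = 3.99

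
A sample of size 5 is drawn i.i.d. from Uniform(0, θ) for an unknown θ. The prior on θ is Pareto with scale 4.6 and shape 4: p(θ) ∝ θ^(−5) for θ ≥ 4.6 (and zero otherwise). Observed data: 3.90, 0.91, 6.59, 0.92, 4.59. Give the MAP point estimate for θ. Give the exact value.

θ̂_MAP = 6.59

The Uniform(0, θ) likelihood is θ^(−n) for θ ≥ max(xᵢ), zero otherwise. Here max(xᵢ) = 6.59.
Posterior ∝ θ^(−5) · θ^(−5) = θ^(−10) on θ ≥ max(4.6, 6.59) = 6.59.
This density is strictly decreasing in θ, so the posterior mode lies at the lower boundary of the support.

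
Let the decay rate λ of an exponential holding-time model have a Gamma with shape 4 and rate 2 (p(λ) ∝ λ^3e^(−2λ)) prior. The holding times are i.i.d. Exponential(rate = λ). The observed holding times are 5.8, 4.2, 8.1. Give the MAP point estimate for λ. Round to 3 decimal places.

λ̂_MAP = 0.299

The Exponential(rate=λ) likelihood is ∝ λ^n e^(−λΣtᵢ). Here n = 3 and Σtᵢ = 5.8 + 4.2 + 8.1 = 18.1.
Posterior ∝ λ^3e^(−2λ) · λ^3e^(−18.1λ) = λ^6e^(−20.1λ), i.e. Gamma(7, 20.1).
Mode = (a−1)/b = 6/20.1 ≈ 0.299.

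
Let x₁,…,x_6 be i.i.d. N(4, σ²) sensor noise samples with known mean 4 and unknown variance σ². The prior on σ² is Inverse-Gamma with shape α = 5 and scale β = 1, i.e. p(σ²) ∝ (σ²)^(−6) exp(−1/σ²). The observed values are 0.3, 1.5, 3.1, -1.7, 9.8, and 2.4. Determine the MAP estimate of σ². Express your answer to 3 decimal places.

Sum of squared deviations about the known mean: SS = (0.3−4)² + (1.5−4)² + (3.1−4)² + (-1.7−4)² + (9.8−4)² + (2.4−4)² = 89.44.
The Normal likelihood contributes (σ²)^(−n/2) exp(−SS/(2σ²)), so the posterior is Inverse-Gamma(α + n/2, β + SS/2) = Inverse-Gamma(8, 45.72).
The mode of Inverse-Gamma(a, b) is b/(a+1) = 45.72/9 ≈ 5.080.

σ̂²_MAP = 5.080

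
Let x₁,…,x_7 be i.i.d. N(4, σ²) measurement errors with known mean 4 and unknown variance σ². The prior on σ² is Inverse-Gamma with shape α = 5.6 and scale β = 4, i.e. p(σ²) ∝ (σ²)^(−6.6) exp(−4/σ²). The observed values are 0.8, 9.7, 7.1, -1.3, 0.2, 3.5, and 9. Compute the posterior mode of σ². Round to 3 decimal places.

Sum of squared deviations about the known mean: SS = (0.8−4)² + (9.7−4)² + (7.1−4)² + (-1.3−4)² + (0.2−4)² + (3.5−4)² + (9−4)² = 120.12.
The Normal likelihood contributes (σ²)^(−n/2) exp(−SS/(2σ²)), so the posterior is Inverse-Gamma(α + n/2, β + SS/2) = Inverse-Gamma(9.1, 64.06).
The mode of Inverse-Gamma(a, b) is b/(a+1) = 64.06/10.1 ≈ 6.343.

σ̂²_MAP = 6.343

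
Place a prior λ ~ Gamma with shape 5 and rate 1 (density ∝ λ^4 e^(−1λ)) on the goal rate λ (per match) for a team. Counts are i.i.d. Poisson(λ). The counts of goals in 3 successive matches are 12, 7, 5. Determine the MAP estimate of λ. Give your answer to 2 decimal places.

Σxᵢ = 12+7+5 = 24, with n = 3.
Posterior ∝ λ^4e^(−1λ) · λ^24e^(−3λ) = λ^28e^(−4λ), i.e. Gamma(shape=29, rate=4).
The mode of a Gamma(a, b) with a ≥ 1 (shape–rate) is (a−1)/b = 28/4 ≈ 7.00.

λ̂_MAP = 7.00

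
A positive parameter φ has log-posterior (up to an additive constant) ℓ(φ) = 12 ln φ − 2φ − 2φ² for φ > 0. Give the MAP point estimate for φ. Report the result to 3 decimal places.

φ̂_MAP = 1.500

ℓ'(φ) = 12/φ − 2 − 4φ. Setting this to zero and multiplying by φ: 4φ² + 2φ − 12 = 0.
φ = (−2 + √(2² + 4·4·12)) / (2·4) = (−2 + √196) / 8 = (−2 + 14)/8 = 3/2.
ℓ''(φ) = −12/φ² − 4 < 0, confirming a maximum.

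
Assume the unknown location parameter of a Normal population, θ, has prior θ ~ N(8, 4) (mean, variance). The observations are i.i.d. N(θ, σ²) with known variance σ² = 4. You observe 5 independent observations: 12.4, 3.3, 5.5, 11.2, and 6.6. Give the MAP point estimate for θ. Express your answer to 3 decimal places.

n = 5; x̄ = (12.4 + 3.3 + 5.5 + 11.2 + 6.6)/5 = 39/5 = 7.8.
For a Normal prior and Normal likelihood with known variance, the posterior is Normal; its mode equals its mean, the precision-weighted average.
Prior precision 1/σ₀² = 1/4 = 0.25; data precision n/σ² = 5/4 = 1.25.
θ̂ = (0.25·8 + 1.25·7.8) / (0.25 + 1.25) = 11.75/1.5 = 47/6 ≈ 7.833.

θ̂_MAP = 7.833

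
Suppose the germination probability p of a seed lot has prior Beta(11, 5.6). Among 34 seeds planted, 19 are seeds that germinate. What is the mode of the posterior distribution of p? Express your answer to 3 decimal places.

Prior: Beta(11, 5.6).
Data: 19 successes in 34 trials. The binomial likelihood contributes p^19(1−p)^15, so the posterior is Beta(11+19, 5.6+15) = Beta(30, 20.6).
For Beta(a, b) with a, b > 1 the mode is (a−1)/(a+b−2) = 29/48.6 ≈ 0.597.

p̂_MAP = 0.597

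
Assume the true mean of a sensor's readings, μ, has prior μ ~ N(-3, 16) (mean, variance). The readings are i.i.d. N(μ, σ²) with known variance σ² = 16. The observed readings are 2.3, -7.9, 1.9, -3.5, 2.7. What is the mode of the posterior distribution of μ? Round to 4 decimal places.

μ̂_MAP = -1.2500

n = 5; x̄ = (2.3 + (-7.9) + 1.9 + (-3.5) + 2.7)/5 = -4.5/5 = -0.9.
For a Normal prior and Normal likelihood with known variance, the posterior is Normal; its mode equals its mean, the precision-weighted average.
Prior precision 1/σ₀² = 1/16 = 0.0625; data precision n/σ² = 5/16 = 0.3125.
μ̂ = (0.0625·(-3) + 0.3125·(-0.9)) / (0.0625 + 0.3125) = (-0.46875)/0.375 = -1.2500.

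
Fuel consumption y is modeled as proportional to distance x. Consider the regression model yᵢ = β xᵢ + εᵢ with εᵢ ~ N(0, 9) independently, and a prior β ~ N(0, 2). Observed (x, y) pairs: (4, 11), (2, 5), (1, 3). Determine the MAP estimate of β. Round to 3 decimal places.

log p(β | y) = −Σ(yᵢ − βxᵢ)²/(2·9) − β²/(2·2) + const.
Setting the derivative to zero: Σxᵢ(yᵢ − βxᵢ)/9 − β/2 = 0, so β = Σxᵢyᵢ / (Σxᵢ² + σ²/τ²).
Σxᵢyᵢ = 4·11 + 2·5 + 1·3 = 57; Σxᵢ² = 21; σ²/τ² = 4.5.
β̂_MAP = 57 / (21 + 4.5) = 57/25.5 ≈ 2.235.

β̂_MAP = 2.235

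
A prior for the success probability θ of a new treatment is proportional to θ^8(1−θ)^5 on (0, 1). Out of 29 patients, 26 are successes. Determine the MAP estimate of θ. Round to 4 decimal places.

θ̂_MAP = 0.8095

The prior density ∝ θ^8(1−θ)^5 is the kernel of Beta(9, 6).
Data: 26 successes in 29 trials. The binomial likelihood contributes θ^26(1−θ)^3, so the posterior is Beta(9+26, 6+3) = Beta(35, 9).
For Beta(a, b) with a, b > 1 the mode is (a−1)/(a+b−2) = 34/42 ≈ 0.8095.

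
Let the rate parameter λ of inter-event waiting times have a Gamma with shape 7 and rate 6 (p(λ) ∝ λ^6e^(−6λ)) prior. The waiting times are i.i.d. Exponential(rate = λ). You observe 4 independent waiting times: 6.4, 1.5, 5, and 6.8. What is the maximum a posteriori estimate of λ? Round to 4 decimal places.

λ̂_MAP = 0.3891

The Exponential(rate=λ) likelihood is ∝ λ^n e^(−λΣtᵢ). Here n = 4 and Σtᵢ = 6.4 + 1.5 + 5 + 6.8 = 19.7.
Posterior ∝ λ^6e^(−6λ) · λ^4e^(−19.7λ) = λ^10e^(−25.7λ), i.e. Gamma(11, 25.7).
Mode = (a−1)/b = 10/25.7 ≈ 0.3891.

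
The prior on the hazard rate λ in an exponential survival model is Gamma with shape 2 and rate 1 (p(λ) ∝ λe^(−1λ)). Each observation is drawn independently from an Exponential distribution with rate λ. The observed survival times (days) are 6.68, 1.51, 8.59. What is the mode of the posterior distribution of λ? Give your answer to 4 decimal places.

λ̂_MAP = 0.2250

The Exponential(rate=λ) likelihood is ∝ λ^n e^(−λΣtᵢ). Here n = 3 and Σtᵢ = 6.68 + 1.51 + 8.59 = 16.78.
Posterior ∝ λe^(−1λ) · λ^3e^(−16.78λ) = λ^4e^(−17.78λ), i.e. Gamma(5, 17.78).
Mode = (a−1)/b = 4/17.78 ≈ 0.2250.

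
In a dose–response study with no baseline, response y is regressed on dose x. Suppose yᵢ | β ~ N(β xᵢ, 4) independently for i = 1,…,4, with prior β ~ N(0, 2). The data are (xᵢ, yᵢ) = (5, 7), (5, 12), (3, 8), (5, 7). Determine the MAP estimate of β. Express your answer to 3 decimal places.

log p(β | y) = −Σ(yᵢ − βxᵢ)²/(2·4) − β²/(2·2) + const.
Setting the derivative to zero: Σxᵢ(yᵢ − βxᵢ)/4 − β/2 = 0, so β = Σxᵢyᵢ / (Σxᵢ² + σ²/τ²).
Σxᵢyᵢ = 5·7 + 5·12 + 3·8 + 5·7 = 154; Σxᵢ² = 84; σ²/τ² = 2.
β̂_MAP = 154 / (84 + 2) = 154/86 ≈ 1.791.

β̂_MAP = 1.791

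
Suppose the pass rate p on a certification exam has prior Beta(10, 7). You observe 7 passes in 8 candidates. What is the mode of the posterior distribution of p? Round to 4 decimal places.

p̂_MAP = 0.6957

Prior: Beta(10, 7).
Data: 7 successes in 8 trials. The binomial likelihood contributes p^7(1−p)^1, so the posterior is Beta(10+7, 7+1) = Beta(17, 8).
For Beta(a, b) with a, b > 1 the mode is (a−1)/(a+b−2) = 16/23 ≈ 0.6957.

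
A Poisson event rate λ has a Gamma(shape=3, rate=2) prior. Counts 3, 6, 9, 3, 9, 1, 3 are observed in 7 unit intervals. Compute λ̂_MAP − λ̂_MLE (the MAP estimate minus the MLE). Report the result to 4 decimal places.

Σxᵢ = 34. Posterior is Gamma(37, 9); MAP = (37−1)/9 = 36/9 ≈ 4.00000.
MLE = x̄ = 34/7 ≈ 4.85714.
Difference = 36/9 − 34/7 = -6/7 ≈ -0.8571.

MAP − MLE = -0.8571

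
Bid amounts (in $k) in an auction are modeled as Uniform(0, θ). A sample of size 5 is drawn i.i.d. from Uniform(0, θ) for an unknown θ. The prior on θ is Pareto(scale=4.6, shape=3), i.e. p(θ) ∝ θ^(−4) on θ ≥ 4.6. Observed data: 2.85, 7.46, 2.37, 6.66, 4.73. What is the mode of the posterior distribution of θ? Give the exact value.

The Uniform(0, θ) likelihood is θ^(−n) for θ ≥ max(xᵢ), zero otherwise. Here max(xᵢ) = 7.46.
Posterior ∝ θ^(−4) · θ^(−5) = θ^(−9) on θ ≥ max(4.6, 7.46) = 7.46.
This density is strictly decreasing in θ, so the posterior mode lies at the lower boundary of the support.

θ̂_MAP = 7.46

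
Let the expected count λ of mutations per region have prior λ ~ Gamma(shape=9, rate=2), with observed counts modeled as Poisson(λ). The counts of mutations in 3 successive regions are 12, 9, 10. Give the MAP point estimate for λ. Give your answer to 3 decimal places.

λ̂_MAP = 7.800

Σxᵢ = 12+9+10 = 31, with n = 3.
Posterior ∝ λ^8e^(−2λ) · λ^31e^(−3λ) = λ^39e^(−5λ), i.e. Gamma(shape=40, rate=5).
The mode of a Gamma(a, b) with a ≥ 1 (shape–rate) is (a−1)/b = 39/5 ≈ 7.800.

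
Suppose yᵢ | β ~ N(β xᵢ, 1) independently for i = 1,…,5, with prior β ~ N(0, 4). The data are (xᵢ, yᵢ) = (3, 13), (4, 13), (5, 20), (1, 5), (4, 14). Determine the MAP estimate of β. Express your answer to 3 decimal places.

β̂_MAP = 3.747

log p(β | y) = −Σ(yᵢ − βxᵢ)²/(2·1) − β²/(2·4) + const.
Setting the derivative to zero: Σxᵢ(yᵢ − βxᵢ)/1 − β/4 = 0, so β = Σxᵢyᵢ / (Σxᵢ² + σ²/τ²).
Σxᵢyᵢ = 3·13 + 4·13 + 5·20 + 1·5 + 4·14 = 252; Σxᵢ² = 67; σ²/τ² = 0.25.
β̂_MAP = 252 / (67 + 0.25) = 252/67.25 ≈ 3.747.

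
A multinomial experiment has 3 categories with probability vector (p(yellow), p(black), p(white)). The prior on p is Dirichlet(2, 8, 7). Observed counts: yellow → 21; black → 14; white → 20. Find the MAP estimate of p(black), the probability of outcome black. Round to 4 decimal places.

The posterior is Dirichlet(αᵢ + nᵢ) = Dirichlet(23, 22, 27).
For a Dirichlet(a₁,…,a_K) with all aᵢ > 1, the mode has j-th component (aⱼ − 1)/(Σaᵢ − K).
Here Σaᵢ = 72 and K = 3, so p(black) = (22 − 1)/(72 − 3) = 21/69 ≈ 0.3043.

MAP estimate of p(black) = 0.3043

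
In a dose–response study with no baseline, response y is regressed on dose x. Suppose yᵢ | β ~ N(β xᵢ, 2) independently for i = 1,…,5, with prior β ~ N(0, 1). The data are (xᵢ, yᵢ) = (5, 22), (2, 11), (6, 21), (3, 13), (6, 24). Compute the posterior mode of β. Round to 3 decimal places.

log p(β | y) = −Σ(yᵢ − βxᵢ)²/(2·2) − β²/(2·1) + const.
Setting the derivative to zero: Σxᵢ(yᵢ − βxᵢ)/2 − β/1 = 0, so β = Σxᵢyᵢ / (Σxᵢ² + σ²/τ²).
Σxᵢyᵢ = 5·22 + 2·11 + 6·21 + 3·13 + 6·24 = 441; Σxᵢ² = 110; σ²/τ² = 2.
β̂_MAP = 441 / (110 + 2) = 441/112 ≈ 3.938.

β̂_MAP = 3.938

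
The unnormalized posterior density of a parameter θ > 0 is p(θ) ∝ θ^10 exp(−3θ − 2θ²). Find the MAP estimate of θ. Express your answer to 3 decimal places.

ℓ'(θ) = 10/θ − 3 − 4θ. Setting this to zero and multiplying by θ: 4θ² + 3θ − 10 = 0.
θ = (−3 + √(3² + 4·4·10)) / (2·4) = (−3 + √169) / 8 = (−3 + 13)/8 = 5/4.
ℓ''(θ) = −10/θ² − 4 < 0, confirming a maximum.

θ̂_MAP = 1.250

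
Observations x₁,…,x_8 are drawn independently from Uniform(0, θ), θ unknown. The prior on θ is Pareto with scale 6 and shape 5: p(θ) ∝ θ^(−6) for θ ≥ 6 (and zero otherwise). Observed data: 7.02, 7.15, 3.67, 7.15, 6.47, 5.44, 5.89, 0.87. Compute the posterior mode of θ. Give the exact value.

The Uniform(0, θ) likelihood is θ^(−n) for θ ≥ max(xᵢ), zero otherwise. Here max(xᵢ) = 7.15.
Posterior ∝ θ^(−6) · θ^(−8) = θ^(−14) on θ ≥ max(6, 7.15) = 7.15.
This density is strictly decreasing in θ, so the posterior mode lies at the lower boundary of the support.

θ̂_MAP = 7.15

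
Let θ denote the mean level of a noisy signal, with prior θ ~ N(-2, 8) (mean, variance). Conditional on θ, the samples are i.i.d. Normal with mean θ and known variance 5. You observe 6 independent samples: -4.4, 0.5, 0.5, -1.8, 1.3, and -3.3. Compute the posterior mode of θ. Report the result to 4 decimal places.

θ̂_MAP = -1.2755

n = 6; x̄ = ((-4.4) + 0.5 + 0.5 + (-1.8) + 1.3 + (-3.3))/6 = -7.2/6 = -1.2.
For a Normal prior and Normal likelihood with known variance, the posterior is Normal; its mode equals its mean, the precision-weighted average.
Prior precision 1/σ₀² = 1/8 = 0.125; data precision n/σ² = 6/5 = 1.2.
θ̂ = (0.125·(-2) + 1.2·(-1.2)) / (0.125 + 1.2) = (-1.69)/1.325 = -338/265 ≈ -1.2755.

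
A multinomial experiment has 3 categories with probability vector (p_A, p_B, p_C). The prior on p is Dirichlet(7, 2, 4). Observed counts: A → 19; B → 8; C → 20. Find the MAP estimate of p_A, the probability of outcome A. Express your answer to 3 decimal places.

MAP estimate of p_A = 0.439

The posterior is Dirichlet(αᵢ + nᵢ) = Dirichlet(26, 10, 24).
For a Dirichlet(a₁,…,a_K) with all aᵢ > 1, the mode has j-th component (aⱼ − 1)/(Σaᵢ − K).
Here Σaᵢ = 60 and K = 3, so p_A = (26 − 1)/(60 − 3) = 25/57 ≈ 0.439.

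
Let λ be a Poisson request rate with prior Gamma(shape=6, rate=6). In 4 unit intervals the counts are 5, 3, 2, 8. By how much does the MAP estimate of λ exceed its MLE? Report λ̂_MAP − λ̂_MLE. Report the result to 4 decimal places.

Σxᵢ = 18. Posterior is Gamma(24, 10); MAP = (24−1)/10 = 23/10 ≈ 2.30000.
MLE = x̄ = 18/4 ≈ 4.50000.
Difference = 23/10 − 18/4 = -11/5 ≈ -2.2000.

MAP − MLE = -2.2000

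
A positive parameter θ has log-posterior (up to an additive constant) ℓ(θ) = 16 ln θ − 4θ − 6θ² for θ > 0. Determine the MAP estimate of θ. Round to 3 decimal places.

ℓ'(θ) = 16/θ − 4 − 12θ. Setting this to zero and multiplying by θ: 12θ² + 4θ − 16 = 0.
θ = (−4 + √(4² + 4·12·16)) / (2·12) = (−4 + √784) / 24 = (−4 + 28)/24 = 1.
ℓ''(θ) = −16/θ² − 12 < 0, confirming a maximum.

θ̂_MAP = 1.000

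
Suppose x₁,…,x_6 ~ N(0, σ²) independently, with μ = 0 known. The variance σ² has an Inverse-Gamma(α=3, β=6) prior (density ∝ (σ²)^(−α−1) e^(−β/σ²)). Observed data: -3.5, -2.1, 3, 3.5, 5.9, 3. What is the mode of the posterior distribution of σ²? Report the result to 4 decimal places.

Sum of squared deviations about the known mean: SS = (-3.5−0)² + (-2.1−0)² + (3−0)² + (3.5−0)² + (5.9−0)² + (3−0)² = 81.72.
The Normal likelihood contributes (σ²)^(−n/2) exp(−SS/(2σ²)), so the posterior is Inverse-Gamma(α + n/2, β + SS/2) = Inverse-Gamma(6, 46.86).
The mode of Inverse-Gamma(a, b) is b/(a+1) = 46.86/7 ≈ 6.6943.

σ̂²_MAP = 6.6943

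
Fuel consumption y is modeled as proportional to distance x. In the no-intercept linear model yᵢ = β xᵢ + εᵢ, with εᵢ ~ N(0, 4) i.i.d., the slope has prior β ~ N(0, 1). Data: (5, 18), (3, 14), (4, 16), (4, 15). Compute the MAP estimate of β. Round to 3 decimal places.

β̂_MAP = 3.657

log p(β | y) = −Σ(yᵢ − βxᵢ)²/(2·4) − β²/(2·1) + const.
Setting the derivative to zero: Σxᵢ(yᵢ − βxᵢ)/4 − β/1 = 0, so β = Σxᵢyᵢ / (Σxᵢ² + σ²/τ²).
Σxᵢyᵢ = 5·18 + 3·14 + 4·16 + 4·15 = 256; Σxᵢ² = 66; σ²/τ² = 4.
β̂_MAP = 256 / (66 + 4) = 256/70 ≈ 3.657.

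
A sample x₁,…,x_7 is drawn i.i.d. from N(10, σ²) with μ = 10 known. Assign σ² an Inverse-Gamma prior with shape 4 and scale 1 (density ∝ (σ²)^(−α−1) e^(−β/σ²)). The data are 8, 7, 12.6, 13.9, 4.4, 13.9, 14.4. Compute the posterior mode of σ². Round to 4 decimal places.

Sum of squared deviations about the known mean: SS = (8−10)² + (7−10)² + (12.6−10)² + (13.9−10)² + (4.4−10)² + (13.9−10)² + (14.4−10)² = 100.9.
The Normal likelihood contributes (σ²)^(−n/2) exp(−SS/(2σ²)), so the posterior is Inverse-Gamma(α + n/2, β + SS/2) = Inverse-Gamma(7.5, 51.45).
The mode of Inverse-Gamma(a, b) is b/(a+1) = 51.45/8.5 ≈ 6.0529.

σ̂²_MAP = 6.0529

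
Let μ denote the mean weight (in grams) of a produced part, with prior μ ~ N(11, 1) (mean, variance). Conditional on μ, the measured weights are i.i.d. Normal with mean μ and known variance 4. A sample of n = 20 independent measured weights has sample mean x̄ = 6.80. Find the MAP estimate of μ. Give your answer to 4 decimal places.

n = 20, x̄ = 6.80.
For a Normal prior and Normal likelihood with known variance, the posterior is Normal; its mode equals its mean, the precision-weighted average.
Prior precision 1/σ₀² = 1/1 = 1; data precision n/σ² = 20/4 = 5.
μ̂ = (1·11 + 5·6.8) / (1 + 5) = 45/6 = 7.5000.

μ̂_MAP = 7.5000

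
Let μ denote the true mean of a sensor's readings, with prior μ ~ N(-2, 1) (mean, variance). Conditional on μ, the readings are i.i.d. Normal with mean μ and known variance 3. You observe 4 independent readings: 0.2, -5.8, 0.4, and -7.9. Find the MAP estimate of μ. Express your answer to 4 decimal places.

n = 4; x̄ = (0.2 + (-5.8) + 0.4 + (-7.9))/4 = -13.1/4 = -3.275.
For a Normal prior and Normal likelihood with known variance, the posterior is Normal; its mode equals its mean, the precision-weighted average.
Prior precision 1/σ₀² = 1/1 = 1; data precision n/σ² = 4/3.
μ̂ = (1·(-2) + (4/3)·(-3.275)) / (1 + 4/3) = (-191/30)/(7/3) = -191/70 ≈ -2.7286.

μ̂_MAP = -2.7286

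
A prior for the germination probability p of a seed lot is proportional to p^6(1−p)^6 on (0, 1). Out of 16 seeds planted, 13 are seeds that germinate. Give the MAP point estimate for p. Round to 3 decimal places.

p̂_MAP = 0.679

The prior density ∝ p^6(1−p)^6 is the kernel of Beta(7, 7).
Data: 13 successes in 16 trials. The binomial likelihood contributes p^13(1−p)^3, so the posterior is Beta(7+13, 7+3) = Beta(20, 10).
For Beta(a, b) with a, b > 1 the mode is (a−1)/(a+b−2) = 19/28 ≈ 0.679.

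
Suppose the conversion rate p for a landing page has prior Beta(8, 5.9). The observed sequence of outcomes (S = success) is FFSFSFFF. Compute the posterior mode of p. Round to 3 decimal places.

p̂_MAP = 0.452

Prior: Beta(8, 5.9).
Data: 2 successes in 8 trials (from the sequence). The binomial likelihood contributes p^2(1−p)^6, so the posterior is Beta(8+2, 5.9+6) = Beta(10, 11.9).
For Beta(a, b) with a, b > 1 the mode is (a−1)/(a+b−2) = 9/19.9 ≈ 0.452.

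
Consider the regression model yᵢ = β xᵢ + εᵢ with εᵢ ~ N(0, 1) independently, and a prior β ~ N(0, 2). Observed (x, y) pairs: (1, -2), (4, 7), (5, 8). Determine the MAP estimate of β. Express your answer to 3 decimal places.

β̂_MAP = 1.553

log p(β | y) = −Σ(yᵢ − βxᵢ)²/(2·1) − β²/(2·2) + const.
Setting the derivative to zero: Σxᵢ(yᵢ − βxᵢ)/1 − β/2 = 0, so β = Σxᵢyᵢ / (Σxᵢ² + σ²/τ²).
Σxᵢyᵢ = 1·(-2) + 4·7 + 5·8 = 66; Σxᵢ² = 42; σ²/τ² = 0.5.
β̂_MAP = 66 / (42 + 0.5) = 66/42.5 ≈ 1.553.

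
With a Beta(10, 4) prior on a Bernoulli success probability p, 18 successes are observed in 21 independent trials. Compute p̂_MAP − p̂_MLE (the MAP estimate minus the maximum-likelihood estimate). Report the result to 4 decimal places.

MAP − MLE = -0.0390

Posterior is Beta(28, 7); MAP = (28−1)/(35−2) = 27/33 ≈ 0.81818.
MLE ignores the prior: p̂_MLE = k/n = 18/21 ≈ 0.85714.
Difference = 27/33 − 18/21 = -3/77 ≈ -0.0390.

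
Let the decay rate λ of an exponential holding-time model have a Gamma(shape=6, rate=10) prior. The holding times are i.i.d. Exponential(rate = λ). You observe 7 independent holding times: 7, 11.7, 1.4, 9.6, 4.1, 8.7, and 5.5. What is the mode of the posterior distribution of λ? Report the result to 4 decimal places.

λ̂_MAP = 0.2069

The Exponential(rate=λ) likelihood is ∝ λ^n e^(−λΣtᵢ). Here n = 7 and Σtᵢ = 7 + 11.7 + 1.4 + 9.6 + 4.1 + 8.7 + 5.5 = 48.
Posterior ∝ λ^5e^(−10λ) · λ^7e^(−48λ) = λ^12e^(−58λ), i.e. Gamma(13, 58).
Mode = (a−1)/b = 12/58 ≈ 0.2069.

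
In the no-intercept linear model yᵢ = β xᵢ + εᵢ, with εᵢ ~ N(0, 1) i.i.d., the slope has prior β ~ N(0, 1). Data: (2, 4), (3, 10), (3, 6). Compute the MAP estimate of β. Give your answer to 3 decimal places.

log p(β | y) = −Σ(yᵢ − βxᵢ)²/(2·1) − β²/(2·1) + const.
Setting the derivative to zero: Σxᵢ(yᵢ − βxᵢ)/1 − β/1 = 0, so β = Σxᵢyᵢ / (Σxᵢ² + σ²/τ²).
Σxᵢyᵢ = 2·4 + 3·10 + 3·6 = 56; Σxᵢ² = 22; σ²/τ² = 1.
β̂_MAP = 56 / (22 + 1) = 56/23 ≈ 2.435.

β̂_MAP = 2.435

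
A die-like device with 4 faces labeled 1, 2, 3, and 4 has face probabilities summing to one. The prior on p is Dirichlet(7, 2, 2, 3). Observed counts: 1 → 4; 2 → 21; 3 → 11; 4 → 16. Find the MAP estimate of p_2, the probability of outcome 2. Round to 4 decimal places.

The posterior is Dirichlet(αᵢ + nᵢ) = Dirichlet(11, 23, 13, 19).
For a Dirichlet(a₁,…,a_K) with all aᵢ > 1, the mode has j-th component (aⱼ − 1)/(Σaᵢ − K).
Here Σaᵢ = 66 and K = 4, so p_2 = (23 − 1)/(66 − 4) = 22/62 ≈ 0.3548.

MAP estimate: 0.3548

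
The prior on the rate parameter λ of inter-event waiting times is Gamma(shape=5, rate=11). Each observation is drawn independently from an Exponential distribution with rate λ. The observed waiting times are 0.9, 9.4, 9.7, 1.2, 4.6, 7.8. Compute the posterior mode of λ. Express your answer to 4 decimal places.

λ̂_MAP = 0.2242

The Exponential(rate=λ) likelihood is ∝ λ^n e^(−λΣtᵢ). Here n = 6 and Σtᵢ = 0.9 + 9.4 + 9.7 + 1.2 + 4.6 + 7.8 = 33.6.
Posterior ∝ λ^4e^(−11λ) · λ^6e^(−33.6λ) = λ^10e^(−44.6λ), i.e. Gamma(11, 44.6).
Mode = (a−1)/b = 10/44.6 ≈ 0.2242.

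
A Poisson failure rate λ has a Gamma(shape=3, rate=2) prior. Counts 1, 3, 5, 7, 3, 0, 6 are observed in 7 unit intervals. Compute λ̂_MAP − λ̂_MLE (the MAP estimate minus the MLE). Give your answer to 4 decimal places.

MAP − MLE = -0.5714

Σxᵢ = 25. Posterior is Gamma(28, 9); MAP = (28−1)/9 = 27/9 ≈ 3.00000.
MLE = x̄ = 25/7 ≈ 3.57143.
Difference = 27/9 − 25/7 = -4/7 ≈ -0.5714.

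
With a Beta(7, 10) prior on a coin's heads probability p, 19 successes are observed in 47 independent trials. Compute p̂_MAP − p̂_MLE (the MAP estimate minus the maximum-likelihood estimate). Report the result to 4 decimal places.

MAP − MLE = -0.0010

Posterior is Beta(26, 38); MAP = (26−1)/(64−2) = 25/62 ≈ 0.40323.
MLE ignores the prior: p̂_MLE = k/n = 19/47 ≈ 0.40426.
Difference = 25/62 − 19/47 = -3/2914 ≈ -0.0010.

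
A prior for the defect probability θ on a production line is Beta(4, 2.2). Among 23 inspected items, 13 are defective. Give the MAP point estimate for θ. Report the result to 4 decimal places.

θ̂_MAP = 0.5882

Prior: Beta(4, 2.2).
Data: 13 successes in 23 trials. The binomial likelihood contributes θ^13(1−θ)^10, so the posterior is Beta(4+13, 2.2+10) = Beta(17, 12.2).
For Beta(a, b) with a, b > 1 the mode is (a−1)/(a+b−2) = 16/27.2 ≈ 0.5882.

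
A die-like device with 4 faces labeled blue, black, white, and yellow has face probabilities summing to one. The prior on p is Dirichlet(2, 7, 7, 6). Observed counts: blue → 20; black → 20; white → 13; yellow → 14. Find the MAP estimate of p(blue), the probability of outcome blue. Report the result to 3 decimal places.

MAP estimate of p(blue) = 0.247

The posterior is Dirichlet(αᵢ + nᵢ) = Dirichlet(22, 27, 20, 20).
For a Dirichlet(a₁,…,a_K) with all aᵢ > 1, the mode has j-th component (aⱼ − 1)/(Σaᵢ − K).
Here Σaᵢ = 89 and K = 4, so p(blue) = (22 − 1)/(89 − 4) = 21/85 ≈ 0.247.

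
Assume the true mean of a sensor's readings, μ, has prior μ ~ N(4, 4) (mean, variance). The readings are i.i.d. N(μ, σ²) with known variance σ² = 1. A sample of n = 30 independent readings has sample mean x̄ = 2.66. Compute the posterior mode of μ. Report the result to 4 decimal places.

μ̂_MAP = 2.6711

n = 30, x̄ = 2.66.
For a Normal prior and Normal likelihood with known variance, the posterior is Normal; its mode equals its mean, the precision-weighted average.
Prior precision 1/σ₀² = 1/4 = 0.25; data precision n/σ² = 30/1 = 30.
μ̂ = (0.25·4 + 30·2.66) / (0.25 + 30) = 80.8/30.25 = 1616/605 ≈ 2.6711.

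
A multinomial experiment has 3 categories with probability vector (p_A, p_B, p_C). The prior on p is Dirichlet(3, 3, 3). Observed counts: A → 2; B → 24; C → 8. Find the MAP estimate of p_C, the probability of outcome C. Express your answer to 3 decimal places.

The posterior is Dirichlet(αᵢ + nᵢ) = Dirichlet(5, 27, 11).
For a Dirichlet(a₁,…,a_K) with all aᵢ > 1, the mode has j-th component (aⱼ − 1)/(Σaᵢ − K).
Here Σaᵢ = 43 and K = 3, so p_C = (11 − 1)/(43 − 3) = 10/40 ≈ 0.250.

MAP estimate of p_C = 0.250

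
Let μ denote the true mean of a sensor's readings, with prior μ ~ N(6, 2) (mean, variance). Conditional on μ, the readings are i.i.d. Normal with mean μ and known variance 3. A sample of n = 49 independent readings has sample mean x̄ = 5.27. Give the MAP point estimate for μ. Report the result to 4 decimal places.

n = 49, x̄ = 5.27.
For a Normal prior and Normal likelihood with known variance, the posterior is Normal; its mode equals its mean, the precision-weighted average.
Prior precision 1/σ₀² = 1/2 = 0.5; data precision n/σ² = 49/3.
μ̂ = (0.5·6 + (49/3)·5.27) / (0.5 + 49/3) = (26723/300)/(101/6) = 26723/5050 ≈ 5.2917.

μ̂_MAP = 5.2917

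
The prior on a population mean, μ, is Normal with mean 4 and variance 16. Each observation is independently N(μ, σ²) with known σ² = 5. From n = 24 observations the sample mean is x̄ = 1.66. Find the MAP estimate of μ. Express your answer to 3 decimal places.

μ̂_MAP = 1.690

n = 24, x̄ = 1.66.
For a Normal prior and Normal likelihood with known variance, the posterior is Normal; its mode equals its mean, the precision-weighted average.
Prior precision 1/σ₀² = 1/16 = 0.0625; data precision n/σ² = 24/5 = 4.8.
μ̂ = (0.0625·4 + 4.8·1.66) / (0.0625 + 4.8) = 8.218/4.8625 = 16436/9725 ≈ 1.690.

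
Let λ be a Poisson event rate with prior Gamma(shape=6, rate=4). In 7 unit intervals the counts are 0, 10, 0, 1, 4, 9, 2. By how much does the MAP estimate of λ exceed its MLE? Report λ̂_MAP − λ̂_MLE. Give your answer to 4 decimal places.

MAP − MLE = -0.8961

Σxᵢ = 26. Posterior is Gamma(32, 11); MAP = (32−1)/11 = 31/11 ≈ 2.81818.
MLE = x̄ = 26/7 ≈ 3.71429.
Difference = 31/11 − 26/7 = -69/77 ≈ -0.8961.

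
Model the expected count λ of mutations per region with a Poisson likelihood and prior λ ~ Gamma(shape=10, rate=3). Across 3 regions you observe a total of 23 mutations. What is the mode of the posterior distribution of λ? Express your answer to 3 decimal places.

Σxᵢ = 23, n = 3.
Posterior ∝ λ^9e^(−3λ) · λ^23e^(−3λ) = λ^32e^(−6λ), i.e. Gamma(shape=33, rate=6).
The mode of a Gamma(a, b) with a ≥ 1 (shape–rate) is (a−1)/b = 32/6 ≈ 5.333.

λ̂_MAP = 5.333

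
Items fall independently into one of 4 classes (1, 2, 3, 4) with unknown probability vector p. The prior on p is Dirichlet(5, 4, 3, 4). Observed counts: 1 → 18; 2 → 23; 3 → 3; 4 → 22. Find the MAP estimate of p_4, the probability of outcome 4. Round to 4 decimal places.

MAP estimate: 0.3205

The posterior is Dirichlet(αᵢ + nᵢ) = Dirichlet(23, 27, 6, 26).
For a Dirichlet(a₁,…,a_K) with all aᵢ > 1, the mode has j-th component (aⱼ − 1)/(Σaᵢ − K).
Here Σaᵢ = 82 and K = 4, so p_4 = (26 − 1)/(82 − 4) = 25/78 ≈ 0.3205.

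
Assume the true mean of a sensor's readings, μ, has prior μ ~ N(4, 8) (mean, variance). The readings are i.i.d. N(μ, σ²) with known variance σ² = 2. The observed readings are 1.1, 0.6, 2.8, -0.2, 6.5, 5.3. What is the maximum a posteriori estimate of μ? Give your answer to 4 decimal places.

n = 6; x̄ = (1.1 + 0.6 + 2.8 + (-0.2) + 6.5 + 5.3)/6 = 16.1/6 = 161/60 ≈ 2.6833.
For a Normal prior and Normal likelihood with known variance, the posterior is Normal; its mode equals its mean, the precision-weighted average.
Prior precision 1/σ₀² = 1/8 = 0.125; data precision n/σ² = 6/2 = 3.
μ̂ = (0.125·4 + 3·(161/60)) / (0.125 + 3) = 8.55/3.125 = 2.7360.

μ̂_MAP = 2.7360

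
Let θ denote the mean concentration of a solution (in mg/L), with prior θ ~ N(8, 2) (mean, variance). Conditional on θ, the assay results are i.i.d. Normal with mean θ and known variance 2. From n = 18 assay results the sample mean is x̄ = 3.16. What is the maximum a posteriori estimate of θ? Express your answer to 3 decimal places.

θ̂_MAP = 3.415

n = 18, x̄ = 3.16.
For a Normal prior and Normal likelihood with known variance, the posterior is Normal; its mode equals its mean, the precision-weighted average.
Prior precision 1/σ₀² = 1/2 = 0.5; data precision n/σ² = 18/2 = 9.
θ̂ = (0.5·8 + 9·3.16) / (0.5 + 9) = 32.44/9.5 = 1622/475 ≈ 3.415.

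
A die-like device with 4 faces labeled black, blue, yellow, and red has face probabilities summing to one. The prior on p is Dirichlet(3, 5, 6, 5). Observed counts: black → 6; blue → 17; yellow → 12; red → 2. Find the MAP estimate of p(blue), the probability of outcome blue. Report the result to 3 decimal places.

MAP estimate of p(blue) = 0.404

The posterior is Dirichlet(αᵢ + nᵢ) = Dirichlet(9, 22, 18, 7).
For a Dirichlet(a₁,…,a_K) with all aᵢ > 1, the mode has j-th component (aⱼ − 1)/(Σaᵢ − K).
Here Σaᵢ = 56 and K = 4, so p(blue) = (22 − 1)/(56 − 4) = 21/52 ≈ 0.404.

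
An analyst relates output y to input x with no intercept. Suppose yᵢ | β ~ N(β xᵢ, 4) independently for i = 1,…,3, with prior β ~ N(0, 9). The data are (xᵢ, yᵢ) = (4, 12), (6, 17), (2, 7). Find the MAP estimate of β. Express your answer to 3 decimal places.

β̂_MAP = 2.906

log p(β | y) = −Σ(yᵢ − βxᵢ)²/(2·4) − β²/(2·9) + const.
Setting the derivative to zero: Σxᵢ(yᵢ − βxᵢ)/4 − β/9 = 0, so β = Σxᵢyᵢ / (Σxᵢ² + σ²/τ²).
Σxᵢyᵢ = 4·12 + 6·17 + 2·7 = 164; Σxᵢ² = 56; σ²/τ² = 4/9.
β̂_MAP = 164 / (56 + 4/9) = 164/(508/9) = 369/127 ≈ 2.906.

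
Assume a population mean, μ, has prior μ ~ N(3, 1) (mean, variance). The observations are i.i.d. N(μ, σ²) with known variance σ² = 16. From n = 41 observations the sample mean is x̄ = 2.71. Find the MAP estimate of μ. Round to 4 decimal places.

μ̂_MAP = 2.7914

n = 41, x̄ = 2.71.
For a Normal prior and Normal likelihood with known variance, the posterior is Normal; its mode equals its mean, the precision-weighted average.
Prior precision 1/σ₀² = 1/1 = 1; data precision n/σ² = 41/16 = 2.5625.
μ̂ = (1·3 + 2.5625·2.71) / (1 + 2.5625) = 9.944375/3.5625 = 15911/5700 ≈ 2.7914.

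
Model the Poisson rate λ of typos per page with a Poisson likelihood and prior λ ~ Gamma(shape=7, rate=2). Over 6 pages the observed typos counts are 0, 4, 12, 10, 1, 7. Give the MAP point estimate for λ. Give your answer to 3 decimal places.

Σxᵢ = 0+4+12+10+1+7 = 34, with n = 6.
Posterior ∝ λ^6e^(−2λ) · λ^34e^(−6λ) = λ^40e^(−8λ), i.e. Gamma(shape=41, rate=8).
The mode of a Gamma(a, b) with a ≥ 1 (shape–rate) is (a−1)/b = 40/8 ≈ 5.000.

λ̂_MAP = 5.000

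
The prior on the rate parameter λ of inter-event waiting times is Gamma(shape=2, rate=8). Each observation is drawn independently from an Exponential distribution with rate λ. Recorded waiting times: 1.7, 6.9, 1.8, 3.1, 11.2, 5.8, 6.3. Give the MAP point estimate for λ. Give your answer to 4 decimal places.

λ̂_MAP = 0.1786

The Exponential(rate=λ) likelihood is ∝ λ^n e^(−λΣtᵢ). Here n = 7 and Σtᵢ = 1.7 + 6.9 + 1.8 + 3.1 + 11.2 + 5.8 + 6.3 = 36.8.
Posterior ∝ λe^(−8λ) · λ^7e^(−36.8λ) = λ^8e^(−44.8λ), i.e. Gamma(9, 44.8).
Mode = (a−1)/b = 8/44.8 ≈ 0.1786.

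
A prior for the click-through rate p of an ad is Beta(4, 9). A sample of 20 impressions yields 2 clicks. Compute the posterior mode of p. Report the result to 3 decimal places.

Prior: Beta(4, 9).
Data: 2 successes in 20 trials. The binomial likelihood contributes p^2(1−p)^18, so the posterior is Beta(4+2, 9+18) = Beta(6, 27).
For Beta(a, b) with a, b > 1 the mode is (a−1)/(a+b−2) = 5/31 ≈ 0.161.

p̂_MAP = 0.161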